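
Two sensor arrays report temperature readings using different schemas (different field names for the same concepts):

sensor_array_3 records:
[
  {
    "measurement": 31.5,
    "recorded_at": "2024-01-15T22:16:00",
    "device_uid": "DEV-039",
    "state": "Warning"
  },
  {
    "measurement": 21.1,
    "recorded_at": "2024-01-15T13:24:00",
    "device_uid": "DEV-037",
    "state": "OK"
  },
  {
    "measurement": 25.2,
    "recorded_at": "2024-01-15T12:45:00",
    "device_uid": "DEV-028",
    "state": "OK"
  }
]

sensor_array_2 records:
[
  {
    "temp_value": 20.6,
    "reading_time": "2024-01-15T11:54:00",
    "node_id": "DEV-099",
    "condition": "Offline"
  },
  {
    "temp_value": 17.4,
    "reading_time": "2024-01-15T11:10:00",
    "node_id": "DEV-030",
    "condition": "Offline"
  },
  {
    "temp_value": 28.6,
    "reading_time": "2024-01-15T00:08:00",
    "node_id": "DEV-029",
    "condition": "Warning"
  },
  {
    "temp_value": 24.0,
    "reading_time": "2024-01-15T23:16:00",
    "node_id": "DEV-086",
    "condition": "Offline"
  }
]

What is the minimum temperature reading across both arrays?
17.4

Schema mapping: "measurement" (sensor_array_3) = "temp_value" (sensor_array_2) = temperature reading

Minimum in sensor_array_3: 21.1
Minimum in sensor_array_2: 17.4

Overall minimum: min(21.1, 17.4) = 17.4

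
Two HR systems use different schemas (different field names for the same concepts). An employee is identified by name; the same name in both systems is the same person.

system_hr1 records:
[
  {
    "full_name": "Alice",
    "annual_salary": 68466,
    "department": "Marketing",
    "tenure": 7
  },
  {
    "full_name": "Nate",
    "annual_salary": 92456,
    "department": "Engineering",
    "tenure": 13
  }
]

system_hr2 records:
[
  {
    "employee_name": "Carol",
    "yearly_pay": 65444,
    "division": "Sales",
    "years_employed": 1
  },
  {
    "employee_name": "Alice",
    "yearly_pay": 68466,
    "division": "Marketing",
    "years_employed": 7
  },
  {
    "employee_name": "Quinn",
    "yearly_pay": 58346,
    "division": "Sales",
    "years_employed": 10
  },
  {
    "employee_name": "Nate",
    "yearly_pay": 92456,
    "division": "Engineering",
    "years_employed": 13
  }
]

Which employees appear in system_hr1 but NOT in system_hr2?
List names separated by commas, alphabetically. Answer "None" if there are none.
None

Schema mapping: "full_name" (system_hr1) = "employee_name" (system_hr2) = employee name

Names in system_hr1: ['Alice', 'Nate']
Names in system_hr2: ['Alice', 'Carol', 'Nate', 'Quinn']

In system_hr1 but not system_hr2: None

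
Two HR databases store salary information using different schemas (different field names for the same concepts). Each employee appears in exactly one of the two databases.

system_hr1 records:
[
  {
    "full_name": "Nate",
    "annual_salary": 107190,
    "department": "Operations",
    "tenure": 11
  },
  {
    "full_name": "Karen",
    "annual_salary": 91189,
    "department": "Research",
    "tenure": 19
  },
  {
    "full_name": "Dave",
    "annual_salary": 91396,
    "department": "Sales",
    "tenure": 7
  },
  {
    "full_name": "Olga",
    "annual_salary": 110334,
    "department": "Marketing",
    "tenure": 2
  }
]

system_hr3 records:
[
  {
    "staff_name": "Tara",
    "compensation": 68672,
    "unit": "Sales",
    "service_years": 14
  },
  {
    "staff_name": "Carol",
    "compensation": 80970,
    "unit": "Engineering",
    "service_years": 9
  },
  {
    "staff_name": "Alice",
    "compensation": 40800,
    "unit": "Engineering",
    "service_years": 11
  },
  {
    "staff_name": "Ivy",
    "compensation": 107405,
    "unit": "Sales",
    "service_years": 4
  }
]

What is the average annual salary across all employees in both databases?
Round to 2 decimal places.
87244.50

Schema mapping: "annual_salary" (system_hr1) = "compensation" (system_hr3) = annual salary

All salaries: [107190, 91189, 91396, 110334, 68672, 80970, 40800, 107405]
Sum: 697956
Count: 8
Average: 697956 / 8 = 87244.50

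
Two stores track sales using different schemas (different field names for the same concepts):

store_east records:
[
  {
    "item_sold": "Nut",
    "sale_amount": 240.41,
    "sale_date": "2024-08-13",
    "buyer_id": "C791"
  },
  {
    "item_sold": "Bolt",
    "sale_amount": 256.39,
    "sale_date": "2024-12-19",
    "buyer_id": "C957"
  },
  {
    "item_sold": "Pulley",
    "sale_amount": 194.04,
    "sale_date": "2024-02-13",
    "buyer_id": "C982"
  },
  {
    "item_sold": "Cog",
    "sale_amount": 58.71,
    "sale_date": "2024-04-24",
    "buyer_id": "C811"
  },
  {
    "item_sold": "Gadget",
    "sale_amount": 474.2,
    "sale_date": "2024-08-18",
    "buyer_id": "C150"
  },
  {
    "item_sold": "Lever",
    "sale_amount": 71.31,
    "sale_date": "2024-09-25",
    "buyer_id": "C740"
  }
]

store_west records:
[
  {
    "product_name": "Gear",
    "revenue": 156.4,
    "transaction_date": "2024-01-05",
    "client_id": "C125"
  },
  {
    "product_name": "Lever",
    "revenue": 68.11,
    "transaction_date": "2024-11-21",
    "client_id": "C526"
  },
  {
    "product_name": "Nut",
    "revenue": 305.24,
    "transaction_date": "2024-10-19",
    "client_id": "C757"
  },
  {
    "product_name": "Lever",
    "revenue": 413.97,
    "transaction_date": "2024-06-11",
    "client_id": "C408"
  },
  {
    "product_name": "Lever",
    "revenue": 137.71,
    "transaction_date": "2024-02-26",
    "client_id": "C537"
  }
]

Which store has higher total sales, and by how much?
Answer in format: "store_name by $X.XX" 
store_east by $213.63

Schema mapping: "sale_amount" (store_east) = "revenue" (store_west) = sale amount

Total for store_east: 1295.06
Total for store_west: 1081.43

Difference: |1295.06 - 1081.43| = 213.63
store_east has higher sales by $213.63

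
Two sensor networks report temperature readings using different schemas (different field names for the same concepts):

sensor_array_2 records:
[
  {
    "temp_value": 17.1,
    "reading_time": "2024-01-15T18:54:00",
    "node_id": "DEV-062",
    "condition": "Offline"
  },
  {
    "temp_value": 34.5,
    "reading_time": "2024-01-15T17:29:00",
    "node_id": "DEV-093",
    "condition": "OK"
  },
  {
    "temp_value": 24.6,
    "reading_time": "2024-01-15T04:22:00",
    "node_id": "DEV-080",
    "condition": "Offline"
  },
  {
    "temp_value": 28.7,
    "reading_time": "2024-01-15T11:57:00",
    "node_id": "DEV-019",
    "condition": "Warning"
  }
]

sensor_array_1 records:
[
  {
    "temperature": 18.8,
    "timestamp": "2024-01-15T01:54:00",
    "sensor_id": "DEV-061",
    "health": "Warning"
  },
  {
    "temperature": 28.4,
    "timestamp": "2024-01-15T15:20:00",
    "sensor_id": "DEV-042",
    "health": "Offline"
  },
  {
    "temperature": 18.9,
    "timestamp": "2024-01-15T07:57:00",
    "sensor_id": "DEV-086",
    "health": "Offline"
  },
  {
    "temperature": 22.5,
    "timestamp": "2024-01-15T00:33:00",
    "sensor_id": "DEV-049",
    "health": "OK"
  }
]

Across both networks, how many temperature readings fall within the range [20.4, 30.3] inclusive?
4

Schema mapping: "temp_value" (sensor_array_2) = "temperature" (sensor_array_1) = temperature

Readings in [20.4, 30.3] from sensor_array_2: 2
Readings in [20.4, 30.3] from sensor_array_1: 2

Total count: 2 + 2 = 4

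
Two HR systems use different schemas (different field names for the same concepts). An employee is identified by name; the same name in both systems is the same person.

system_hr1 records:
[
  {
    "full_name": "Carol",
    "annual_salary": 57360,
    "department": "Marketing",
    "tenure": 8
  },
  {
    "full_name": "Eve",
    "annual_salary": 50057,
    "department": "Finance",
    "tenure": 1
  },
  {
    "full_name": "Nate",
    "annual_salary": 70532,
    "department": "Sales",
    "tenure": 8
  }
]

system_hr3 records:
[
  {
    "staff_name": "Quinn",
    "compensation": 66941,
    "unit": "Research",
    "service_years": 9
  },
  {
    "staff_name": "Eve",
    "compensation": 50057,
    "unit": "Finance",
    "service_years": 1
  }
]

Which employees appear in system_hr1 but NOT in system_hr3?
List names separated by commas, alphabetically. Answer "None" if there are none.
Carol, Nate

Schema mapping: "full_name" (system_hr1) = "staff_name" (system_hr3) = employee name

Names in system_hr1: ['Carol', 'Eve', 'Nate']
Names in system_hr3: ['Eve', 'Quinn']

In system_hr1 but not system_hr3: ['Carol', 'Nate']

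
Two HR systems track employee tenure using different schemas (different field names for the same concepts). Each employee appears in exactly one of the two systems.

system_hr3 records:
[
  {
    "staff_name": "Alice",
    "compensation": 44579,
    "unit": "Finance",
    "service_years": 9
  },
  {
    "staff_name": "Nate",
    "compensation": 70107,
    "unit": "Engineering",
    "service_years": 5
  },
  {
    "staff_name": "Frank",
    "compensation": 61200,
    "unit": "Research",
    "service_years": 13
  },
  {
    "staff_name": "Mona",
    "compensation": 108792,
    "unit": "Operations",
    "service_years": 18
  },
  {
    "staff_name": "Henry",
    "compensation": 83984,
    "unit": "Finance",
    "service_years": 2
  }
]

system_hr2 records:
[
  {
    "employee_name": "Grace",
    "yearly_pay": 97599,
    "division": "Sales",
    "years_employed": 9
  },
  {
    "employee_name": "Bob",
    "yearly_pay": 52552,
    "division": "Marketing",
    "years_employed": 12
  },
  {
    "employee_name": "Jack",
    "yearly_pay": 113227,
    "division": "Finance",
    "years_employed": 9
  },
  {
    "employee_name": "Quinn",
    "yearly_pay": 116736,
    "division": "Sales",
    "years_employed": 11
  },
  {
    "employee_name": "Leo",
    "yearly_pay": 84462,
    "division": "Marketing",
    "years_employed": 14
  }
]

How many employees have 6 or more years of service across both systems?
8

Reconcile schemas: "service_years" (system_hr3) = "years_employed" (system_hr2) = years of service

From system_hr3: 3 employees with >= 6 years
From system_hr2: 5 employees with >= 6 years

Total: 3 + 5 = 8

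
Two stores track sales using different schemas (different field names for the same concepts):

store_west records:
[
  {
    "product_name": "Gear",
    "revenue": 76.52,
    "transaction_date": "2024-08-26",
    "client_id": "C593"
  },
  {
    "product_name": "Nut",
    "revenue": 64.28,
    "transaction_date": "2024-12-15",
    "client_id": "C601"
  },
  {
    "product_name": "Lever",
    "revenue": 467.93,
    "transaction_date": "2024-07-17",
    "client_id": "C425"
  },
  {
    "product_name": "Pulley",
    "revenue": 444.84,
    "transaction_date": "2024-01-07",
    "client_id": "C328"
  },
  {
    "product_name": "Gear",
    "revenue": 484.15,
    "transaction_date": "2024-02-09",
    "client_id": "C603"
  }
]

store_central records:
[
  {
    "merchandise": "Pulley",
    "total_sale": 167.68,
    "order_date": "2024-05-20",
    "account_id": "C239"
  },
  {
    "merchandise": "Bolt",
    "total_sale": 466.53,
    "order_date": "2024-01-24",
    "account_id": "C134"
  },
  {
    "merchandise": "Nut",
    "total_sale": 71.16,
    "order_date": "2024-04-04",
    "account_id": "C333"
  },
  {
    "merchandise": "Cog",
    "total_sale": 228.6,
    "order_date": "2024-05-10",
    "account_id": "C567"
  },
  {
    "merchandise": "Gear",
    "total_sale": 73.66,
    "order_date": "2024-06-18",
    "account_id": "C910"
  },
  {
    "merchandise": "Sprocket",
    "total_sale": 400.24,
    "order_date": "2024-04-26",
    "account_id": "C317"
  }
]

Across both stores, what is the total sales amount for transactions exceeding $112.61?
2659.97

Schema mapping: "revenue" (store_west) = "total_sale" (store_central) = sale amount

Sum of sales > $112.61 in store_west: 1396.92
Sum of sales > $112.61 in store_central: 1263.05

Total: 1396.92 + 1263.05 = 2659.97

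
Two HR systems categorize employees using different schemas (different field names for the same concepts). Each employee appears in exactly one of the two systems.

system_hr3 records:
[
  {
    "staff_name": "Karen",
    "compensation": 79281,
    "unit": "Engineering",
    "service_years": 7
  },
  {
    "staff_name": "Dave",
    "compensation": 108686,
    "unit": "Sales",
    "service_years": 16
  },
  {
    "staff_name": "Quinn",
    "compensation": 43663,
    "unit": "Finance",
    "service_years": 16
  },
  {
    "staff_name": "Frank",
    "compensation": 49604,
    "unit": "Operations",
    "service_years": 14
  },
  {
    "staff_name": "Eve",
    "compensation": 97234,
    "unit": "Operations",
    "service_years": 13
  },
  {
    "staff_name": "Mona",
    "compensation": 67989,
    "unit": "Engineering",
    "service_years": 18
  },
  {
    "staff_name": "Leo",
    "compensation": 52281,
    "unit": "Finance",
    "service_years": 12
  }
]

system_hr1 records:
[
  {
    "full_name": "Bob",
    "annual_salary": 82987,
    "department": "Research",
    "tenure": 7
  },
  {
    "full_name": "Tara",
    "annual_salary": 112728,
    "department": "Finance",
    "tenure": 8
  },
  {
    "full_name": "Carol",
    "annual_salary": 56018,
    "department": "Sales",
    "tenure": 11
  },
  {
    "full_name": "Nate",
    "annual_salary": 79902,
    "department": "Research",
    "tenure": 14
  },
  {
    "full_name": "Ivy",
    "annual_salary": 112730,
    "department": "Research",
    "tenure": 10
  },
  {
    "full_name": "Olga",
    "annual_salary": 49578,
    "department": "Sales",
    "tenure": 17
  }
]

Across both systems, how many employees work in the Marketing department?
0

Schema mapping: "unit" (system_hr3) = "department" (system_hr1) = department

Marketing employees in system_hr3: 0
Marketing employees in system_hr1: 0

Total in Marketing: 0 + 0 = 0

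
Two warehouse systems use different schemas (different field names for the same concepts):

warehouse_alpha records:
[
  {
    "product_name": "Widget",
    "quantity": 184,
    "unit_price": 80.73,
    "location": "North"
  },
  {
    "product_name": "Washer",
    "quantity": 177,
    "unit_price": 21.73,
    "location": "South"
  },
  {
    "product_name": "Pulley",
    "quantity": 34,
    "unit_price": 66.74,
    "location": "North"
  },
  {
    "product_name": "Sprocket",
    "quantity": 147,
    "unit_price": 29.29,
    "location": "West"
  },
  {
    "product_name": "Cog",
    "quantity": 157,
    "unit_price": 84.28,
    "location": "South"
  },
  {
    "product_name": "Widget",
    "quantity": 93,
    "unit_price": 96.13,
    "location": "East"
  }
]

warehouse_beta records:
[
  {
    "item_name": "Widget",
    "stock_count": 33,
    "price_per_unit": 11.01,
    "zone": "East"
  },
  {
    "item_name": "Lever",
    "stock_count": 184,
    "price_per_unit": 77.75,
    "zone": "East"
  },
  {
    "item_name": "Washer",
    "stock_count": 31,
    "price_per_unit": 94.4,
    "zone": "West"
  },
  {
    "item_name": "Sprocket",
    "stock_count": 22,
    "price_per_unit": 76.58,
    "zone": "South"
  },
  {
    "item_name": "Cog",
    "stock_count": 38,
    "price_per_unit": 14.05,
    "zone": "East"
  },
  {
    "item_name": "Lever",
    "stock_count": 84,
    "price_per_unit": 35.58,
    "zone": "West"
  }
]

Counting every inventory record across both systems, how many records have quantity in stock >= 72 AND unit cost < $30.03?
2

Schema mappings:
- "quantity" (warehouse_alpha) = "stock_count" (warehouse_beta) = quantity
- "unit_price" (warehouse_alpha) = "price_per_unit" (warehouse_beta) = unit cost

Records meeting both conditions in warehouse_alpha: 2
Records meeting both conditions in warehouse_beta: 0

Total: 2 + 0 = 2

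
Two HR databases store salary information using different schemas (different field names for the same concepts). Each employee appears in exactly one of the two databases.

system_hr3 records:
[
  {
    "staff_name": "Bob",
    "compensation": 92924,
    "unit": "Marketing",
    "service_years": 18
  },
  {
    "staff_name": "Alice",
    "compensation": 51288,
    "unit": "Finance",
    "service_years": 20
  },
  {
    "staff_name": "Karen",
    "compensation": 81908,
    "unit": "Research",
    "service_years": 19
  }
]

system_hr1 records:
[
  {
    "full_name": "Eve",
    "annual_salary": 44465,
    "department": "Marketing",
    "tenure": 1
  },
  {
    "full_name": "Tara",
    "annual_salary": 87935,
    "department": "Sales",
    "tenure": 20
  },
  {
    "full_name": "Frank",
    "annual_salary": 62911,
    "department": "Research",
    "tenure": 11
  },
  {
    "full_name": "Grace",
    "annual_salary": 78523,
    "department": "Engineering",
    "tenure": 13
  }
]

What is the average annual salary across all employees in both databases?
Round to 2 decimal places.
71422.00

Schema mapping: "compensation" (system_hr3) = "annual_salary" (system_hr1) = annual salary

All salaries: [92924, 51288, 81908, 44465, 87935, 62911, 78523]
Sum: 499954
Count: 7
Average: 499954 / 7 = 71422.00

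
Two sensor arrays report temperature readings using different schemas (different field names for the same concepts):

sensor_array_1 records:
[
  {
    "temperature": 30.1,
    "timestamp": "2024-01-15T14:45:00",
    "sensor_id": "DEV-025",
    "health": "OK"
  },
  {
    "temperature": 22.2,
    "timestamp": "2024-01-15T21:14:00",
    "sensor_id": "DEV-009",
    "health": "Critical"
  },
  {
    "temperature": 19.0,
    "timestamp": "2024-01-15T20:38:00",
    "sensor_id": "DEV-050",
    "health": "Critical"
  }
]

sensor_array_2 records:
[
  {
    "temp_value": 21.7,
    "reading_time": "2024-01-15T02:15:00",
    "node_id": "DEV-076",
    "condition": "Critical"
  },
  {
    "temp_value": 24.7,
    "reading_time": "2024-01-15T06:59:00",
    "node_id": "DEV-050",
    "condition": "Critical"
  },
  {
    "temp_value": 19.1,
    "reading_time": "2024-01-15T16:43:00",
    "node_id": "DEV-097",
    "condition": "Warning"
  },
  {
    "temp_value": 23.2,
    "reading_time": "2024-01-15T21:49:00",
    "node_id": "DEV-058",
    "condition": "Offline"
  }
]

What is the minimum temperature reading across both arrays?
19.0

Schema mapping: "temperature" (sensor_array_1) = "temp_value" (sensor_array_2) = temperature reading

Minimum in sensor_array_1: 19.0
Minimum in sensor_array_2: 19.1

Overall minimum: min(19.0, 19.1) = 19.0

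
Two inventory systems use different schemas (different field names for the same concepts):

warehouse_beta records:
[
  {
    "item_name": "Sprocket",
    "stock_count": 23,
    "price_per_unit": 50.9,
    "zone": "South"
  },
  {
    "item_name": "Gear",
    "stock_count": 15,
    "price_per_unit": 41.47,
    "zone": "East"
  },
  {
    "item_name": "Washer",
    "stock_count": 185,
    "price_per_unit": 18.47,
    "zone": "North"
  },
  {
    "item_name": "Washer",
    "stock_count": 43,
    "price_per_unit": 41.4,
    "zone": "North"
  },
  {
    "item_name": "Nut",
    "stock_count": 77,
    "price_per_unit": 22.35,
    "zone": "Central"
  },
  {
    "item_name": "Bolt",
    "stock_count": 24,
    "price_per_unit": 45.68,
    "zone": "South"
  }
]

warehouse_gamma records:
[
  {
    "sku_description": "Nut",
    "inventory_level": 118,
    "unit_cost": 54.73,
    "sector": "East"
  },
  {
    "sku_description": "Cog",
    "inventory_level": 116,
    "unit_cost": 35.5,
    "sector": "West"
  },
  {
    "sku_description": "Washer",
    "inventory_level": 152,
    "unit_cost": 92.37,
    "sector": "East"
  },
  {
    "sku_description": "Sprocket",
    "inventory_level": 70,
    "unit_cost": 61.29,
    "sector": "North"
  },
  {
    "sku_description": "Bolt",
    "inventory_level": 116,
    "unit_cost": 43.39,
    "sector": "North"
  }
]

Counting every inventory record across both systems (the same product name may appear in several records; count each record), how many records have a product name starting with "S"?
2

Schema mapping: "item_name" (warehouse_beta) = "sku_description" (warehouse_gamma) = product name

Records with product name starting with "S" in warehouse_beta: 1
Records with product name starting with "S" in warehouse_gamma: 1

Total: 1 + 1 = 2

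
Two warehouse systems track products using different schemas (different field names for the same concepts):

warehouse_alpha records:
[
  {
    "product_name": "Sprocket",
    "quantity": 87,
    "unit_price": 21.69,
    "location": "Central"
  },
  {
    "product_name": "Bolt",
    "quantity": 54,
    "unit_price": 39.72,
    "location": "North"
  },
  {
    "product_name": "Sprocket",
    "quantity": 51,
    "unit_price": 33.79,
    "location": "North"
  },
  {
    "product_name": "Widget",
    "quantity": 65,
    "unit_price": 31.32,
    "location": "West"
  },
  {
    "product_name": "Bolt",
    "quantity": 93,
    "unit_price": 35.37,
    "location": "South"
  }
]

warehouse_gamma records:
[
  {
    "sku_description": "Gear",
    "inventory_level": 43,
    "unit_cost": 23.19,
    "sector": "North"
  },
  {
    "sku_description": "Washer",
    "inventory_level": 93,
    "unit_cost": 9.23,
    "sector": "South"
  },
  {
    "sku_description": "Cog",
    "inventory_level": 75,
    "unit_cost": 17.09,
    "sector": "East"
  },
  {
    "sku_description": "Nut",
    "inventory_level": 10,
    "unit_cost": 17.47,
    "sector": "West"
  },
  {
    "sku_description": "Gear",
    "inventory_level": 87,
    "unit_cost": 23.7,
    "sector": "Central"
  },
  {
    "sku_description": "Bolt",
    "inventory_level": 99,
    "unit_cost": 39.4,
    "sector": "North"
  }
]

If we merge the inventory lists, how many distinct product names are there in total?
7

Schema mapping: "product_name" (warehouse_alpha) = "sku_description" (warehouse_gamma) = product name

Products in warehouse_alpha: ['Bolt', 'Sprocket', 'Widget']
Products in warehouse_gamma: ['Bolt', 'Cog', 'Gear', 'Nut', 'Washer']

Union (unique products): ['Bolt', 'Cog', 'Gear', 'Nut', 'Sprocket', 'Washer', 'Widget']
Count: 7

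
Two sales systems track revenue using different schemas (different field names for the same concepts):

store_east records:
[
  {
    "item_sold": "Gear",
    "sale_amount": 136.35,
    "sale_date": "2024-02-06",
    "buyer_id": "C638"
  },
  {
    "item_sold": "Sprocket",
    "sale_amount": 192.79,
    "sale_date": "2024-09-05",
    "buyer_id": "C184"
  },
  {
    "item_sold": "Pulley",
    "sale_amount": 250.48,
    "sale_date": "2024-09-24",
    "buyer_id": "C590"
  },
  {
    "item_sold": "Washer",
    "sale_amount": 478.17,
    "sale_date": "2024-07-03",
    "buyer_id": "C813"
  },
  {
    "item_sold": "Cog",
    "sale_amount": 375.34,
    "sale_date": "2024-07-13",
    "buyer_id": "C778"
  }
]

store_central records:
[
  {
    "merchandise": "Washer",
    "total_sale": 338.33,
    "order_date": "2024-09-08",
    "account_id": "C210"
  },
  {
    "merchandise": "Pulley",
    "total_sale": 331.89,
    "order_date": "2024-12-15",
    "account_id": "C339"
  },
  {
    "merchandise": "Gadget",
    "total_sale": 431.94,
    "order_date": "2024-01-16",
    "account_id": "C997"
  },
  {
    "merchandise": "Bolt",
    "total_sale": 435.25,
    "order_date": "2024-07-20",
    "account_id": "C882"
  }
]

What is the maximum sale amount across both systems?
478.17

Reconcile: "sale_amount" (store_east) = "total_sale" (store_central) = sale amount

Maximum in store_east: 478.17
Maximum in store_central: 435.25

Overall maximum: max(478.17, 435.25) = 478.17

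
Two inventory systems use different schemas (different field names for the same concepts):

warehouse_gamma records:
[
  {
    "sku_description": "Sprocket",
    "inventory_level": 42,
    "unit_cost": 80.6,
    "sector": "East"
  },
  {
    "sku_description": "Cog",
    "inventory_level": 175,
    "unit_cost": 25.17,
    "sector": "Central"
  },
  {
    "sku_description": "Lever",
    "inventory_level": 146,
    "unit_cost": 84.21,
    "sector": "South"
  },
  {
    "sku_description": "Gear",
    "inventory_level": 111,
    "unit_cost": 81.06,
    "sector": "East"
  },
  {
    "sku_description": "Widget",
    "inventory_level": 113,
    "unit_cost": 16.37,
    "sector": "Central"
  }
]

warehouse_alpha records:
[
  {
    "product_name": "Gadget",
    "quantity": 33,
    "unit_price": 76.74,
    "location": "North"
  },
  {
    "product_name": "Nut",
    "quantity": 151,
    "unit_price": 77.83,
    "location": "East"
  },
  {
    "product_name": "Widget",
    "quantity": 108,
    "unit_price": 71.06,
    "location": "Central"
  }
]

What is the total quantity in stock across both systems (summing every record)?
879

To reconcile these schemas, identify the field holding the quantity in stock in each system:
1. In warehouse_gamma it is "inventory_level"
2. In warehouse_alpha it is "quantity"

From warehouse_gamma: 42 + 175 + 146 + 111 + 113 = 587
From warehouse_alpha: 33 + 151 + 108 = 292

Total: 587 + 292 = 879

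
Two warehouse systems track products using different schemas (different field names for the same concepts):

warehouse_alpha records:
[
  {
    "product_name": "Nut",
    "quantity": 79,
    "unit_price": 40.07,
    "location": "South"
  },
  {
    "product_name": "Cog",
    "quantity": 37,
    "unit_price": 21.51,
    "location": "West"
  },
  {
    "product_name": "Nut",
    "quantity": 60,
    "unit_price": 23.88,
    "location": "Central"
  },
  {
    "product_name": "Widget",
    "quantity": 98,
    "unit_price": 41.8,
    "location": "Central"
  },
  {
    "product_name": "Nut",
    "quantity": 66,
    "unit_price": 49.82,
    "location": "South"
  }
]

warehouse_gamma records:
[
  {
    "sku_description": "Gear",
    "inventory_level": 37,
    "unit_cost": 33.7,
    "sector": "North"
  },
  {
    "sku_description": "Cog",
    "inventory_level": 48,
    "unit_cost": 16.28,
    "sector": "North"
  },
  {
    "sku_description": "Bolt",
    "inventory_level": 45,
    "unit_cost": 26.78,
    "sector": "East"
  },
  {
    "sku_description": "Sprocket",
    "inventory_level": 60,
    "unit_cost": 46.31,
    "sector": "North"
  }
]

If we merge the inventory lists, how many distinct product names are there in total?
6

Schema mapping: "product_name" (warehouse_alpha) = "sku_description" (warehouse_gamma) = product name

Products in warehouse_alpha: ['Cog', 'Nut', 'Widget']
Products in warehouse_gamma: ['Bolt', 'Cog', 'Gear', 'Sprocket']

Union (unique products): ['Bolt', 'Cog', 'Gear', 'Nut', 'Sprocket', 'Widget']
Count: 6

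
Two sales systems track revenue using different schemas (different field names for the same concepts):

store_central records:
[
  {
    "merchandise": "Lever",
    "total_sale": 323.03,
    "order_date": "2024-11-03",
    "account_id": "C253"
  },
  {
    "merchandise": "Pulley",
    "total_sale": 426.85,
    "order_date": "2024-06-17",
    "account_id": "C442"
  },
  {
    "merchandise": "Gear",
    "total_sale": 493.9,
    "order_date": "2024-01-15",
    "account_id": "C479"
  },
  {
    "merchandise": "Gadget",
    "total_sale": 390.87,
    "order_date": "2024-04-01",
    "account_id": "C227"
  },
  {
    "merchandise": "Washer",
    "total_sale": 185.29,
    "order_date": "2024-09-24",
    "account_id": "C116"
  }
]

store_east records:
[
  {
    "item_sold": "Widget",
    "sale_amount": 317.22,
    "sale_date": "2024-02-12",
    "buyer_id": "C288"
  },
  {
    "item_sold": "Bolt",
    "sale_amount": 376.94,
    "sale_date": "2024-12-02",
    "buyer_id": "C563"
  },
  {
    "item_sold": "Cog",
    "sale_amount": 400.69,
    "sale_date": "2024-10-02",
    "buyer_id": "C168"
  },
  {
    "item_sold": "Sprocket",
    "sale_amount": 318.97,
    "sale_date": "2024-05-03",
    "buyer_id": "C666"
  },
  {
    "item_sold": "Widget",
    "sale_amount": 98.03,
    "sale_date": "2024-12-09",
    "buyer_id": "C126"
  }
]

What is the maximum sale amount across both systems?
493.9

Reconcile: "total_sale" (store_central) = "sale_amount" (store_east) = sale amount

Maximum in store_central: 493.9
Maximum in store_east: 400.69

Overall maximum: max(493.9, 400.69) = 493.9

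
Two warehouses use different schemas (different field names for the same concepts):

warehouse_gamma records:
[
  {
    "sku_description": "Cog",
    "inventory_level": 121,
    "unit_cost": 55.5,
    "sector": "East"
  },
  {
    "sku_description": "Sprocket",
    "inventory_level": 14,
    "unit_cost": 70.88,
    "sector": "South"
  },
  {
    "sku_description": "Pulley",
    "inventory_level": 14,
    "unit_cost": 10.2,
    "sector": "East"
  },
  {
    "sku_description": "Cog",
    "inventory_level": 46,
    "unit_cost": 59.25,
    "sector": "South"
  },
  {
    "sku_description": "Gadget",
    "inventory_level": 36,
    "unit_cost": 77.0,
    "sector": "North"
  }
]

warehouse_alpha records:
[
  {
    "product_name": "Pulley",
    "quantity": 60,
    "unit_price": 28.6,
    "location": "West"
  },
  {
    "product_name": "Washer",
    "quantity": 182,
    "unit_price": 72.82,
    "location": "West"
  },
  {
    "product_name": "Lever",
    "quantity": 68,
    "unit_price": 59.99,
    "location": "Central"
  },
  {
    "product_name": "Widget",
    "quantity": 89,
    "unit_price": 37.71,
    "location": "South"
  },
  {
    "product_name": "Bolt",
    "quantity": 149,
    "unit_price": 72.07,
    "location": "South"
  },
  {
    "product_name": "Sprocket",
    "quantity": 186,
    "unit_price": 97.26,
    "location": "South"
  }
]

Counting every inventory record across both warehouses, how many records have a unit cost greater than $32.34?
9

Schema mapping: "unit_cost" (warehouse_gamma) = "unit_price" (warehouse_alpha) = unit cost

Records > $32.34 in warehouse_gamma: 4
Records > $32.34 in warehouse_alpha: 5

Total count: 4 + 5 = 9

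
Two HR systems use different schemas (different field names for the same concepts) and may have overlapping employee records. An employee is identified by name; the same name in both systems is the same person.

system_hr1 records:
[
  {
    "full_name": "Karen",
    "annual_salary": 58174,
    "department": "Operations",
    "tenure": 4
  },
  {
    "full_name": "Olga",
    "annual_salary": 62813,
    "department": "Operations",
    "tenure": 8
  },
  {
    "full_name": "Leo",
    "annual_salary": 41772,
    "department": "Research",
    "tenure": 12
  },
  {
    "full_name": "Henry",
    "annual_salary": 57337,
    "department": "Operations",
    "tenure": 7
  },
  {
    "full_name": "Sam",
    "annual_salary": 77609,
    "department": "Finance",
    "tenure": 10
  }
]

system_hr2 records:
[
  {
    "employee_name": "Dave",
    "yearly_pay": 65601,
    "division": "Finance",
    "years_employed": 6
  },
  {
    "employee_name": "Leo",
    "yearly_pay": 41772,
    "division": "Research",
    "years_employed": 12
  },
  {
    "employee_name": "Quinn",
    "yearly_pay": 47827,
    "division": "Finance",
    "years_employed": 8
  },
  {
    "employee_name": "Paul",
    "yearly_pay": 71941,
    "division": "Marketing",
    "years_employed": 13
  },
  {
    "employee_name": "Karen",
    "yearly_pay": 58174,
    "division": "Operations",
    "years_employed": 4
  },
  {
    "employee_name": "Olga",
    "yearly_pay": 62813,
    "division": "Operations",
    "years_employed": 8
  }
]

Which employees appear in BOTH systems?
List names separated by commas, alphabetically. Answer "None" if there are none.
Karen, Leo, Olga

Schema mapping: "full_name" (system_hr1) = "employee_name" (system_hr2) = employee name

Names in system_hr1: ['Henry', 'Karen', 'Leo', 'Olga', 'Sam']
Names in system_hr2: ['Dave', 'Karen', 'Leo', 'Olga', 'Paul', 'Quinn']

Intersection: ['Karen', 'Leo', 'Olga']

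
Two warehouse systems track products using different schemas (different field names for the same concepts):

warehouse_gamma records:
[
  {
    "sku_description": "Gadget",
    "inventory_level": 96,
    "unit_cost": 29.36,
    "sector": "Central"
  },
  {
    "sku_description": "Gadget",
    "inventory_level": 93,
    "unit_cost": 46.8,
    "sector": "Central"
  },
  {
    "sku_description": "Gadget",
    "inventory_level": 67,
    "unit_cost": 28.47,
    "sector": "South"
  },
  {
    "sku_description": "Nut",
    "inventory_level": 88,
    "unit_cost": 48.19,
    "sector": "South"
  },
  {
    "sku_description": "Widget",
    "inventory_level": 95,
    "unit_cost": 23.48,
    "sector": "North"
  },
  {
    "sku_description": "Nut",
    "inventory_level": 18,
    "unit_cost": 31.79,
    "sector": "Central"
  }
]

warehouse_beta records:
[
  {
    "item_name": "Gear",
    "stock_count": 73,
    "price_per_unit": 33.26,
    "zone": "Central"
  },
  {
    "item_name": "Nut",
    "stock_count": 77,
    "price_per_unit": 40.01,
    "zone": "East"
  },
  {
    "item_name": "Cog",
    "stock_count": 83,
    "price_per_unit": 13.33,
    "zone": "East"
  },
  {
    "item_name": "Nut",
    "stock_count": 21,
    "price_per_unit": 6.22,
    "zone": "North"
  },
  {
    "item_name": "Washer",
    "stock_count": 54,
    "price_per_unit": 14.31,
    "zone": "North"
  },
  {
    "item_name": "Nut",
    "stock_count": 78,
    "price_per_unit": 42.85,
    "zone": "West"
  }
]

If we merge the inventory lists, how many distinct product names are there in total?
6

Schema mapping: "sku_description" (warehouse_gamma) = "item_name" (warehouse_beta) = product name

Products in warehouse_gamma: ['Gadget', 'Nut', 'Widget']
Products in warehouse_beta: ['Cog', 'Gear', 'Nut', 'Washer']

Union (unique products): ['Cog', 'Gadget', 'Gear', 'Nut', 'Washer', 'Widget']
Count: 6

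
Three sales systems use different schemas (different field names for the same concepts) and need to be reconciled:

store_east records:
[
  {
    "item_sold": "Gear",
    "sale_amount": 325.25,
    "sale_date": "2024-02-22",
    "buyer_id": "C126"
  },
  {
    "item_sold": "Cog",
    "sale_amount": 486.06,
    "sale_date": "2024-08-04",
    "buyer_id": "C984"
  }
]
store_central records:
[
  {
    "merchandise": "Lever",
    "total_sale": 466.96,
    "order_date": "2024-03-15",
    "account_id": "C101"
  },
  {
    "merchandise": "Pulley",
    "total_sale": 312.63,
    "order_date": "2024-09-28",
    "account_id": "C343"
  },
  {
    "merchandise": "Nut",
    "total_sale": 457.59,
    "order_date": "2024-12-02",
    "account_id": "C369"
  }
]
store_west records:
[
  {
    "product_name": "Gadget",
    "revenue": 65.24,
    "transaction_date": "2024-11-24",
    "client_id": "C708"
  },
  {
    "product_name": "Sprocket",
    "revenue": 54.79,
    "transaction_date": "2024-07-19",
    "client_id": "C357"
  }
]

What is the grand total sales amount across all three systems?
2168.52

Schema reconciliation - all amount fields map to sale amount:

store_east (sale_amount): 811.31
store_central (total_sale): 1237.18
store_west (revenue): 120.03

Grand total: 2168.52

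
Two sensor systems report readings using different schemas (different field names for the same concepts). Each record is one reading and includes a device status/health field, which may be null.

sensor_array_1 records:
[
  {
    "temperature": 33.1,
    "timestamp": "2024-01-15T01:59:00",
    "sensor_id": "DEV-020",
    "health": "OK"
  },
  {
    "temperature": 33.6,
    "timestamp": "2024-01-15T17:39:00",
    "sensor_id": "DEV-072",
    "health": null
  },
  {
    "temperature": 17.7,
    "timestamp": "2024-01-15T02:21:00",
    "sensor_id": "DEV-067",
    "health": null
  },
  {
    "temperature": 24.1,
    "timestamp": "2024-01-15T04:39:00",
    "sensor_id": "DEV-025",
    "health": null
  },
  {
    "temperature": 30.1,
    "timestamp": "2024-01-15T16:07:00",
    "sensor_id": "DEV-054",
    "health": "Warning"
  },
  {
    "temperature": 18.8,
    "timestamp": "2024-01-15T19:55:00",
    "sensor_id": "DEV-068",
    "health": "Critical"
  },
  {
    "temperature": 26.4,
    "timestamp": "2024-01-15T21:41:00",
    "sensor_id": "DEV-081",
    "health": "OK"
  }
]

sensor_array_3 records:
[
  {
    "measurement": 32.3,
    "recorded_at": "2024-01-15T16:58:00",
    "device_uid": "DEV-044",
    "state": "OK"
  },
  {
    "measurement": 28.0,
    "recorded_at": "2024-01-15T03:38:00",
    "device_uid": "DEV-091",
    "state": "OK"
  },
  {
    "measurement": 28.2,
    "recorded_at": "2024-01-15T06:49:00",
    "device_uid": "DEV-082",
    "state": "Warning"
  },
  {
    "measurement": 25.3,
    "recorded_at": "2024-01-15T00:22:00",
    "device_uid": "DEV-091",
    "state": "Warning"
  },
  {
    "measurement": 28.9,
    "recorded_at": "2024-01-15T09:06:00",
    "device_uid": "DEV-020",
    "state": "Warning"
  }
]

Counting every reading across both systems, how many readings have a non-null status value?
9

Schema mapping: "health" (sensor_array_1) = "state" (sensor_array_3) = status

Non-null in sensor_array_1: 4
Non-null in sensor_array_3: 5

Total non-null: 4 + 5 = 9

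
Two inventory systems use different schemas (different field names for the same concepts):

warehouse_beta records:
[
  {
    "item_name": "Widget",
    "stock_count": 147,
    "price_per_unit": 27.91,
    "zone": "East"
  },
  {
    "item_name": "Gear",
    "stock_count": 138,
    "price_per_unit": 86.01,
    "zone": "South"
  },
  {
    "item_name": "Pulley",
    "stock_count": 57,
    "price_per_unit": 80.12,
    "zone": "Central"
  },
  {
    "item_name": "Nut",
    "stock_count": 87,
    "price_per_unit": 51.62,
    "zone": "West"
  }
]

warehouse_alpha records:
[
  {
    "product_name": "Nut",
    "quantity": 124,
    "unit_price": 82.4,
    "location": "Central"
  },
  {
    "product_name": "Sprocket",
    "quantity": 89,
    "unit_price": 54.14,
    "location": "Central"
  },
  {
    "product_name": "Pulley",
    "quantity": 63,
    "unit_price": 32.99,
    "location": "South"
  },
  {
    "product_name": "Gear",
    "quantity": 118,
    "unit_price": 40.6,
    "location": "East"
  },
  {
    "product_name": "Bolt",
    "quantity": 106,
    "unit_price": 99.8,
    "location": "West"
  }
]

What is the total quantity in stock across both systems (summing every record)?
929

To reconcile these schemas, identify the field holding the quantity in stock in each system:
1. In warehouse_beta it is "stock_count"
2. In warehouse_alpha it is "quantity"

From warehouse_beta: 147 + 138 + 57 + 87 = 429
From warehouse_alpha: 124 + 89 + 63 + 118 + 106 = 500

Total: 429 + 500 = 929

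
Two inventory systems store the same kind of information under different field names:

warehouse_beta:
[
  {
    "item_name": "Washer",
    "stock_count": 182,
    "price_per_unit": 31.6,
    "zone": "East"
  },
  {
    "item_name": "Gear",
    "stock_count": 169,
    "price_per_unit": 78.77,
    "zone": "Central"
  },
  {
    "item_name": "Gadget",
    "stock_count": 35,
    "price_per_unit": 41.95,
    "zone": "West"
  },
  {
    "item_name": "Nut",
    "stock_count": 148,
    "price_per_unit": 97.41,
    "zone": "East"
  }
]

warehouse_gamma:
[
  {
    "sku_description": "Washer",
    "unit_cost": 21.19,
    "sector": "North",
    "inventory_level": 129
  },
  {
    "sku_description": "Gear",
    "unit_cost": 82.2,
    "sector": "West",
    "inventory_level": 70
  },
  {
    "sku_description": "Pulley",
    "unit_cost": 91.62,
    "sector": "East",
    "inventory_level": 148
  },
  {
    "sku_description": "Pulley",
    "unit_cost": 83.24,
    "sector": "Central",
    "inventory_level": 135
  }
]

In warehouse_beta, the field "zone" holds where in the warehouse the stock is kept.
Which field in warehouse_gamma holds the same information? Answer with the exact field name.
sector

In warehouse_beta, "zone" holds where in the warehouse the stock is kept.
The fields in warehouse_gamma are: "sku_description", "unit_cost", "sector", "inventory_level".
"sector" is the match: the name refers to the same concept and its values are area labels (e.g. 'Central', 'East').
The other fields ("sku_description", "unit_cost", "inventory_level") hold different kinds of data.

So "zone" in warehouse_beta corresponds to "sector" in warehouse_gamma.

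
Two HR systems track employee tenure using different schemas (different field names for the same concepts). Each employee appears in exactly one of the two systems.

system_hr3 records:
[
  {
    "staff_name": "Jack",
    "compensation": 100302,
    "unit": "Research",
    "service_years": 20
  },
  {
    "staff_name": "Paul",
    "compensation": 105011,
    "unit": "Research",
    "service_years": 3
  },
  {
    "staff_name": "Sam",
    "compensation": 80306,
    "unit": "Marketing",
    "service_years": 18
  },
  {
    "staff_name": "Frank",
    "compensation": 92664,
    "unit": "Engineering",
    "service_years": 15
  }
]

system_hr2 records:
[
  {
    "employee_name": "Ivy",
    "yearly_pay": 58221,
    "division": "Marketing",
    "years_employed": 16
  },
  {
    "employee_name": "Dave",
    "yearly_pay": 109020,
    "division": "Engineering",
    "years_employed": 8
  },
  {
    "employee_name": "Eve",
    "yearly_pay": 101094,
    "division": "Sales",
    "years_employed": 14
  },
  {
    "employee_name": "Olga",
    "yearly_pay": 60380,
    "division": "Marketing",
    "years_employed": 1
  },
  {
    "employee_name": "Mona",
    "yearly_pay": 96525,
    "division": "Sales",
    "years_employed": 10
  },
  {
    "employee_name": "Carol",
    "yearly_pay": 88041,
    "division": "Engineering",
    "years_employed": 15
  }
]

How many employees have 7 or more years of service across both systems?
8

Reconcile schemas: "service_years" (system_hr3) = "years_employed" (system_hr2) = years of service

From system_hr3: 3 employees with >= 7 years
From system_hr2: 5 employees with >= 7 years

Total: 3 + 5 = 8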